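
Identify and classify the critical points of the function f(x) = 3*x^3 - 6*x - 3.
f'(x) = 9*x^2 - 6

Solve f'(x) = 0:
  Factor: 9*x^2 - 6 = 3*(3*x^2 - 2); 3*x^2 - 2 = 0 has no rational roots; quadratic formula: x = (0 ± √24)/6.
  ⇒ x = -sqrt(6)/3 ≈ -0.8165, sqrt(6)/3 ≈ 0.8165

f''(x) = 18*x
Second-derivative test at each critical point:
  f''(-0.8165) = -14.6969 < 0 → local maximum
  f''(0.8165) = 14.6969 > 0 → local minimum

Critical points: x = -sqrt(6)/3 ≈ -0.8165 (local maximum); x = sqrt(6)/3 ≈ 0.8165 (local minimum)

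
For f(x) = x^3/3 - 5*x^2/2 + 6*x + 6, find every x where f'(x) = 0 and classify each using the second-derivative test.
f'(x) = x^2 - 5*x + 6

Solve f'(x) = 0:
  Factor: x^2 - 5*x + 6 = (x - 3)*(x - 2) = 0.
  ⇒ x = 2, 3

f''(x) = 2*x - 5
Second-derivative test at each critical point:
  f''(2) = -1 < 0 → local maximum
  f''(3) = 1 > 0 → local minimum

Critical points: x = 2 (local maximum); x = 3 (local minimum)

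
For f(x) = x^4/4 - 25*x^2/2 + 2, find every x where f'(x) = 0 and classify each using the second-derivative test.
f'(x) = x*(x^2 - 25)

Solve f'(x) = 0:
  Factor: x^3 - 25*x = x*(x - 5)*(x + 5) = 0.
  ⇒ x = -5, 0, 5

f''(x) = 3*x^2 - 25
Second-derivative test at each critical point:
  f''(-5) = 50 > 0 → local minimum
  f''(0) = -25 < 0 → local maximum
  f''(5) = 50 > 0 → local minimum

Critical points: x = -5 (local minimum); x = 0 (local maximum); x = 5 (local minimum)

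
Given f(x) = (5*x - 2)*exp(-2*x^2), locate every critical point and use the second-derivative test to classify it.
f'(x) = (-4*x*(5*x - 2) + 5)*exp(-2*x^2)

Solve f'(x) = 0:
  f'(x) = (-20*x^2 + 8*x + 5)·exp(-2*x^2) and exp(-2*x^2) > 0 for every x, so f'(x) = 0 ⇔ -20*x^2 + 8*x + 5 = 0.
  20*x^2 - 8*x - 5 = 0 has no rational roots; quadratic formula: x = (8 ± √464)/40.
  ⇒ x = 1/5 - sqrt(29)/10 ≈ -0.3385, 1/5 + sqrt(29)/10 ≈ 0.7385

f''(x) = 4*(4*x^2*(5*x - 2) - 15*x + 2)*exp(-2*x^2)
Second-derivative test at each critical point:
  f''(-0.3385) = 17.1287 > 0 → local minimum
  f''(0.7385) = -7.2364 < 0 → local maximum

Critical points: x = 1/5 - sqrt(29)/10 ≈ -0.3385 (local minimum); x = 1/5 + sqrt(29)/10 ≈ 0.7385 (local maximum)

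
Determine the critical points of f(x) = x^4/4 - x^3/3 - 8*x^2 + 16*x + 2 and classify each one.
f'(x) = x^3 - x^2 - 16*x + 16

Solve f'(x) = 0:
  Factor: x^3 - x^2 - 16*x + 16 = (x - 4)*(x - 1)*(x + 4) = 0.
  ⇒ x = -4, 1, 4

f''(x) = 3*x^2 - 2*x - 16
Second-derivative test at each critical point:
  f''(-4) = 40 > 0 → local minimum
  f''(1) = -15 < 0 → local maximum
  f''(4) = 24 > 0 → local minimum

Critical points: x = -4 (local minimum); x = 1 (local maximum); x = 4 (local minimum)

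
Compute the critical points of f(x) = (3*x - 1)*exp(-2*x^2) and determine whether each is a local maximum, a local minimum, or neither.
f'(x) = (-4*x*(3*x - 1) + 3)*exp(-2*x^2)

Solve f'(x) = 0:
  f'(x) = (-12*x^2 + 4*x + 3)·exp(-2*x^2) and exp(-2*x^2) > 0 for every x, so f'(x) = 0 ⇔ -12*x^2 + 4*x + 3 = 0.
  12*x^2 - 4*x - 3 = 0 has no rational roots; quadratic formula: x = (4 ± √160)/24.
  ⇒ x = 1/6 - sqrt(10)/6 ≈ -0.3604, 1/6 + sqrt(10)/6 ≈ 0.6937

f''(x) = 4*(4*x^2*(3*x - 1) - 9*x + 1)*exp(-2*x^2)
Second-derivative test at each critical point:
  f''(-0.3604) = 9.7556 > 0 → local minimum
  f''(0.6937) = -4.8313 < 0 → local maximum

Critical points: x = 1/6 - sqrt(10)/6 ≈ -0.3604 (local minimum); x = 1/6 + sqrt(10)/6 ≈ 0.6937 (local maximum)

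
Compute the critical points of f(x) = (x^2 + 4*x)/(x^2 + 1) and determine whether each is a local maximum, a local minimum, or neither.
f'(x) = 2*(-2*x^2 + x + 2)/(x^4 + 2*x^2 + 1)

Solve f'(x) = 0:
  f'(x) = -2*(2*x^2 - x - 2)/(x^2 + 1)^2; the denominator is positive wherever f is defined, so f'(x) = 0 ⇔ -4*x^2 + 2*x + 4 = 0.
  Factor: -4*x^2 + 2*x + 4 = -2*(2*x^2 - x - 2); 2*x^2 - x - 2 = 0 has no rational roots; quadratic formula: x = (1 ± √17)/4.
  ⇒ x = 1/4 - sqrt(17)/4 ≈ -0.7808, 1/4 + sqrt(17)/4 ≈ 1.2808

f''(x) = 2*(4*x^3 - 3*x^2 - 12*x + 1)/(x^6 + 3*x^4 + 3*x^2 + 1)
Second-derivative test at each critical point:
  f''(-0.7808) = 3.1828 > 0 → local minimum
  f''(1.2808) = -1.1828 < 0 → local maximum

Critical points: x = 1/4 - sqrt(17)/4 ≈ -0.7808 (local minimum); x = 1/4 + sqrt(17)/4 ≈ 1.2808 (local maximum)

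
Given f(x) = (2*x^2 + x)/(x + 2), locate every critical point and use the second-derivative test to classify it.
f'(x) = 2*(x^2 + 4*x + 1)/(x^2 + 4*x + 4)

Solve f'(x) = 0:
  f'(x) = 2*(x^2 + 4*x + 1)/(x + 2)^2; the denominator is positive wherever f is defined, so f'(x) = 0 ⇔ 2*x^2 + 8*x + 2 = 0.
  Factor: 2*x^2 + 8*x + 2 = 2*(x^2 + 4*x + 1); x^2 + 4*x + 1 = 0 has no rational roots; quadratic formula: x = (-4 ± √12)/2.
  ⇒ x = -2 - sqrt(3) ≈ -3.7321, -2 + sqrt(3) ≈ -0.2679

f''(x) = 12/(x^3 + 6*x^2 + 12*x + 8)
Second-derivative test at each critical point:
  f''(-3.7321) = -2.3094 < 0 → local maximum
  f''(-0.2679) = 2.3094 > 0 → local minimum

Critical points: x = -2 - sqrt(3) ≈ -3.7321 (local maximum); x = -2 + sqrt(3) ≈ -0.2679 (local minimum)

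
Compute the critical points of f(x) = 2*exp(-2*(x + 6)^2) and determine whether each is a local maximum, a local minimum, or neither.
f'(x) = 8*(-x - 6)*exp(-2*(x + 6)^2)

Solve f'(x) = 0:
  f'(x) = (-8*x - 48)·exp(-2*(x + 6)^2) and exp(-2*(x + 6)^2) > 0 for every x, so f'(x) = 0 ⇔ -8*x - 48 = 0.
  Factor: -8*x - 48 = -8*(x + 6) = 0.
  ⇒ x = -6

f''(x) = 8*(4*(x + 6)^2 - 1)*exp(-2*(x + 6)^2)
Second-derivative test at each critical point:
  f''(-6) = -8 < 0 → local maximum

Critical points: x = -6 (local maximum)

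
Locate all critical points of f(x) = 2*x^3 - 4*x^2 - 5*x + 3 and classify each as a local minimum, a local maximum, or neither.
f'(x) = 6*x^2 - 8*x - 5

Solve f'(x) = 0:
  6*x^2 - 8*x - 5 = 0 has no rational roots; quadratic formula: x = (8 ± √184)/12.
  ⇒ x = 2/3 - sqrt(46)/6 ≈ -0.4637, 2/3 + sqrt(46)/6 ≈ 1.7971

f''(x) = 12*x - 8
Second-derivative test at each critical point:
  f''(-0.4637) = -13.5647 < 0 → local maximum
  f''(1.7971) = 13.5647 > 0 → local minimum

Critical points: x = 2/3 - sqrt(46)/6 ≈ -0.4637 (local maximum); x = 2/3 + sqrt(46)/6 ≈ 1.7971 (local minimum)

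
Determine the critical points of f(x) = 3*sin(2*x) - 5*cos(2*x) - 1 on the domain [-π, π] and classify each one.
f'(x) = 10*sin(2*x) + 6*cos(2*x)

Solve f'(x) = 0 on [-π, π]:
  f'(x) = 0 ⇔ 3*cos(2*x) = -5*sin(2*x) ⇔ tan(2*x) = -3/5, i.e. 2*x = arctan(-3/5) + nπ; keep the solutions lying in [-π, π].
  ⇒ x = -pi/2 - atan(3/5)/2 ≈ -1.8410, -atan(3/5)/2 ≈ -0.2702, -atan(3/5)/2 + pi/2 ≈ 1.3006, pi - atan(3/5)/2 ≈ 2.8714

f''(x) = -12*sin(2*x) + 20*cos(2*x)
Second-derivative test at each critical point:
  f''(-1.8410) = -23.3238 < 0 → local maximum
  f''(-0.2702) = 23.3238 > 0 → local minimum
  f''(1.3006) = -23.3238 < 0 → local maximum
  f''(2.8714) = 23.3238 > 0 → local minimum

Critical points: x = -pi/2 - atan(3/5)/2 ≈ -1.8410 (local maximum); x = -atan(3/5)/2 ≈ -0.2702 (local minimum); x = -atan(3/5)/2 + pi/2 ≈ 1.3006 (local maximum); x = pi - atan(3/5)/2 ≈ 2.8714 (local minimum)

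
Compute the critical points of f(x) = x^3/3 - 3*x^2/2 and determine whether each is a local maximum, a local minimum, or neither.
f'(x) = x*(x - 3)

Solve f'(x) = 0:
  Factor: x^2 - 3*x = x*(x - 3) = 0.
  ⇒ x = 0, 3

f''(x) = 2*x - 3
Second-derivative test at each critical point:
  f''(0) = -3 < 0 → local maximum
  f''(3) = 3 > 0 → local minimum

Critical points: x = 0 (local maximum); x = 3 (local minimum)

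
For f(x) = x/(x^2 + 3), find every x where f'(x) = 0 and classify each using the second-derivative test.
f'(x) = (3 - x^2)/(x^4 + 6*x^2 + 9)

Solve f'(x) = 0:
  f'(x) = -(x^2 - 3)/(x^2 + 3)^2; the denominator is positive wherever f is defined, so f'(x) = 0 ⇔ 3 - x^2 = 0.
  x^2 - 3 = 0 has no rational roots; quadratic formula: x = (0 ± √12)/2.
  ⇒ x = -sqrt(3) ≈ -1.7321, sqrt(3) ≈ 1.7321

f''(x) = 2*x*(x^2 - 9)/(x^2 + 3)^3
Second-derivative test at each critical point:
  f''(-1.7321) = 0.0962 > 0 → local minimum
  f''(1.7321) = -0.0962 < 0 → local maximum

Critical points: x = -sqrt(3) ≈ -1.7321 (local minimum); x = sqrt(3) ≈ 1.7321 (local maximum)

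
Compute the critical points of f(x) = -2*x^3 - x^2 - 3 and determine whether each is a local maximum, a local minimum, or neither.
f'(x) = 2*x*(-3*x - 1)

Solve f'(x) = 0:
  Factor: -6*x^2 - 2*x = -2*x*(3*x + 1) = 0.
  ⇒ x = -1/3, 0

f''(x) = -12*x - 2
Second-derivative test at each critical point:
  f''(-1/3) = 2 > 0 → local minimum
  f''(0) = -2 < 0 → local maximum

Critical points: x = -1/3 (local minimum); x = 0 (local maximum)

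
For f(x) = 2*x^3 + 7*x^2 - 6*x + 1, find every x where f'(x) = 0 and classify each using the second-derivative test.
f'(x) = 6*x^2 + 14*x - 6

Solve f'(x) = 0:
  Factor: 6*x^2 + 14*x - 6 = 2*(3*x^2 + 7*x - 3); 3*x^2 + 7*x - 3 = 0 has no rational roots; quadratic formula: x = (-7 ± √85)/6.
  ⇒ x = -sqrt(85)/6 - 7/6 ≈ -2.7033, -7/6 + sqrt(85)/6 ≈ 0.3699

f''(x) = 12*x + 14
Second-derivative test at each critical point:
  f''(-2.7033) = -18.4391 < 0 → local maximum
  f''(0.3699) = 18.4391 > 0 → local minimum

Critical points: x = -sqrt(85)/6 - 7/6 ≈ -2.7033 (local maximum); x = -7/6 + sqrt(85)/6 ≈ 0.3699 (local minimum)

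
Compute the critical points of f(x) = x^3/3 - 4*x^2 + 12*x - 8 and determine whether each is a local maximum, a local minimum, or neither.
f'(x) = x^2 - 8*x + 12

Solve f'(x) = 0:
  Factor: x^2 - 8*x + 12 = (x - 6)*(x - 2) = 0.
  ⇒ x = 2, 6

f''(x) = 2*x - 8
Second-derivative test at each critical point:
  f''(2) = -4 < 0 → local maximum
  f''(6) = 4 > 0 → local minimum

Critical points: x = 2 (local maximum); x = 6 (local minimum)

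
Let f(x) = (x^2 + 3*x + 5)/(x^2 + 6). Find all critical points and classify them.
f'(x) = (-3*x^2 + 2*x + 18)/(x^4 + 12*x^2 + 36)

Solve f'(x) = 0:
  f'(x) = -(3*x^2 - 2*x - 18)/(x^2 + 6)^2; the denominator is positive wherever f is defined, so f'(x) = 0 ⇔ -3*x^2 + 2*x + 18 = 0.
  3*x^2 - 2*x - 18 = 0 has no rational roots; quadratic formula: x = (2 ± √220)/6.
  ⇒ x = 1/3 - sqrt(55)/3 ≈ -2.1387, 1/3 + sqrt(55)/3 ≈ 2.8054

f''(x) = 6*(x^3 - x^2 - 18*x + 2)/(x^6 + 18*x^4 + 108*x^2 + 216)
Second-derivative test at each critical point:
  f''(-2.1387) = 0.1327 > 0 → local minimum
  f''(2.8054) = -0.0771 < 0 → local maximum

Critical points: x = 1/3 - sqrt(55)/3 ≈ -2.1387 (local minimum); x = 1/3 + sqrt(55)/3 ≈ 2.8054 (local maximum)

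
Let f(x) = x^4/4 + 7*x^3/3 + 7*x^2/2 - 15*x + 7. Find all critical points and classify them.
f'(x) = x^3 + 7*x^2 + 7*x - 15

Solve f'(x) = 0:
  Factor: x^3 + 7*x^2 + 7*x - 15 = (x - 1)*(x + 3)*(x + 5) = 0.
  ⇒ x = -5, -3, 1

f''(x) = 3*x^2 + 14*x + 7
Second-derivative test at each critical point:
  f''(-5) = 12 > 0 → local minimum
  f''(-3) = -8 < 0 → local maximum
  f''(1) = 24 > 0 → local minimum

Critical points: x = -5 (local minimum); x = -3 (local maximum); x = 1 (local minimum)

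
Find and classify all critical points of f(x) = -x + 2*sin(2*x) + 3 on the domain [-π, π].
f'(x) = 4*cos(2*x) - 1

Solve f'(x) = 0 on [-π, π]:
  f'(x) = 0 ⇔ cos(2*x) = 1/4, i.e. 2*x = ±arccos(1/4) + 2nπ; keep the solutions lying in [-π, π].
  ⇒ x = -pi + acos(1/4)/2 ≈ -2.4825, -acos(1/4)/2 ≈ -0.6591, acos(1/4)/2 ≈ 0.6591, pi - acos(1/4)/2 ≈ 2.4825

f''(x) = -8*sin(2*x)
Second-derivative test at each critical point:
  f''(-2.4825) = -7.7460 < 0 → local maximum
  f''(-0.6591) = 7.7460 > 0 → local minimum
  f''(0.6591) = -7.7460 < 0 → local maximum
  f''(2.4825) = 7.7460 > 0 → local minimum

Critical points: x = -pi + acos(1/4)/2 ≈ -2.4825 (local maximum); x = -acos(1/4)/2 ≈ -0.6591 (local minimum); x = acos(1/4)/2 ≈ 0.6591 (local maximum); x = pi - acos(1/4)/2 ≈ 2.4825 (local minimum)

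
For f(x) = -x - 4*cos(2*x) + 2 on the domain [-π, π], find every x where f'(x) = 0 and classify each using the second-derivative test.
f'(x) = 8*sin(2*x) - 1

Solve f'(x) = 0 on [-π, π]:
  f'(x) = 0 ⇔ sin(2*x) = 1/8, i.e. 2*x = arcsin(1/8) + 2nπ or 2*x = π − arcsin(1/8) + 2nπ; keep the solutions lying in [-π, π].
  ⇒ x = -pi + asin(1/8)/2 ≈ -3.0789, -pi/2 - asin(1/8)/2 ≈ -1.6335, asin(1/8)/2 ≈ 0.0627, -asin(1/8)/2 + pi/2 ≈ 1.5081

f''(x) = 16*cos(2*x)
Second-derivative test at each critical point:
  f''(-3.0789) = 15.8745 > 0 → local minimum
  f''(-1.6335) = -15.8745 < 0 → local maximum
  f''(0.0627) = 15.8745 > 0 → local minimum
  f''(1.5081) = -15.8745 < 0 → local maximum

Critical points: x = -pi + asin(1/8)/2 ≈ -3.0789 (local minimum); x = -pi/2 - asin(1/8)/2 ≈ -1.6335 (local maximum); x = asin(1/8)/2 ≈ 0.0627 (local minimum); x = -asin(1/8)/2 + pi/2 ≈ 1.5081 (local maximum)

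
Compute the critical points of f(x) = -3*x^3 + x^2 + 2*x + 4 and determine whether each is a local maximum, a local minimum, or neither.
f'(x) = -9*x^2 + 2*x + 2

Solve f'(x) = 0:
  9*x^2 - 2*x - 2 = 0 has no rational roots; quadratic formula: x = (2 ± √76)/18.
  ⇒ x = 1/9 - sqrt(19)/9 ≈ -0.3732, 1/9 + sqrt(19)/9 ≈ 0.5954

f''(x) = 2 - 18*x
Second-derivative test at each critical point:
  f''(-0.3732) = 8.7178 > 0 → local minimum
  f''(0.5954) = -8.7178 < 0 → local maximum

Critical points: x = 1/9 - sqrt(19)/9 ≈ -0.3732 (local minimum); x = 1/9 + sqrt(19)/9 ≈ 0.5954 (local maximum)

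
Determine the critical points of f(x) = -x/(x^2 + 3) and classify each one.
f'(x) = (x^2 - 3)/(x^2 + 3)^2

Solve f'(x) = 0:
  f'(x) = (x^2 - 3)/(x^2 + 3)^2; the denominator is positive wherever f is defined, so f'(x) = 0 ⇔ x^2 - 3 = 0.
  x^2 - 3 = 0 has no rational roots; quadratic formula: x = (0 ± √12)/2.
  ⇒ x = -sqrt(3) ≈ -1.7321, sqrt(3) ≈ 1.7321

f''(x) = 2*x*(9 - x^2)/(x^2 + 3)^3
Second-derivative test at each critical point:
  f''(-1.7321) = -0.0962 < 0 → local maximum
  f''(1.7321) = 0.0962 > 0 → local minimum

Critical points: x = -sqrt(3) ≈ -1.7321 (local maximum); x = sqrt(3) ≈ 1.7321 (local minimum)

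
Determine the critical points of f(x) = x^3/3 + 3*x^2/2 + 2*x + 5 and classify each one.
f'(x) = x^2 + 3*x + 2

Solve f'(x) = 0:
  Factor: x^2 + 3*x + 2 = (x + 1)*(x + 2) = 0.
  ⇒ x = -2, -1

f''(x) = 2*x + 3
Second-derivative test at each critical point:
  f''(-2) = -1 < 0 → local maximum
  f''(-1) = 1 > 0 → local minimum

Critical points: x = -2 (local maximum); x = -1 (local minimum)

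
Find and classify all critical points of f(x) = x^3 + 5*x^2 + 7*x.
f'(x) = 3*x^2 + 10*x + 7

Solve f'(x) = 0:
  Factor: 3*x^2 + 10*x + 7 = (x + 1)*(3*x + 7) = 0.
  ⇒ x = -7/3, -1

f''(x) = 6*x + 10
Second-derivative test at each critical point:
  f''(-7/3) = -4 < 0 → local maximum
  f''(-1) = 4 > 0 → local minimum

Critical points: x = -7/3 (local maximum); x = -1 (local minimum)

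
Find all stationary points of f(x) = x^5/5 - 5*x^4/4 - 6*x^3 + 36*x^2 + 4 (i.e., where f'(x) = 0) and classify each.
f'(x) = x*(x^3 - 5*x^2 - 18*x + 72)

Solve f'(x) = 0:
  Factor: x^4 - 5*x^3 - 18*x^2 + 72*x = x*(x - 6)*(x - 3)*(x + 4) = 0.
  ⇒ x = -4, 0, 3, 6

f''(x) = 4*x^3 - 15*x^2 - 36*x + 72
Second-derivative test at each critical point:
  f''(-4) = -280 < 0 → local maximum
  f''(0) = 72 > 0 → local minimum
  f''(3) = -63 < 0 → local maximum
  f''(6) = 180 > 0 → local minimum

Critical points: x = -4 (local maximum); x = 0 (local minimum); x = 3 (local maximum); x = 6 (local minimum)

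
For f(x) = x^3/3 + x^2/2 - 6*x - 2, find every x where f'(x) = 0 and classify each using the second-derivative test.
f'(x) = x^2 + x - 6

Solve f'(x) = 0:
  Factor: x^2 + x - 6 = (x - 2)*(x + 3) = 0.
  ⇒ x = -3, 2

f''(x) = 2*x + 1
Second-derivative test at each critical point:
  f''(-3) = -5 < 0 → local maximum
  f''(2) = 5 > 0 → local minimum

Critical points: x = -3 (local maximum); x = 2 (local minimum)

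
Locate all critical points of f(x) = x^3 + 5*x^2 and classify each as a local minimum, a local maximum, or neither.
f'(x) = x*(3*x + 10)

Solve f'(x) = 0:
  Factor: 3*x^2 + 10*x = x*(3*x + 10) = 0.
  ⇒ x = -10/3, 0

f''(x) = 6*x + 10
Second-derivative test at each critical point:
  f''(-10/3) = -10 < 0 → local maximum
  f''(0) = 10 > 0 → local minimum

Critical points: x = -10/3 (local maximum); x = 0 (local minimum)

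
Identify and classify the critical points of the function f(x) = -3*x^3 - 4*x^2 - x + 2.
f'(x) = -9*x^2 - 8*x - 1

Solve f'(x) = 0:
  9*x^2 + 8*x + 1 = 0 has no rational roots; quadratic formula: x = (-8 ± √28)/18.
  ⇒ x = -4/9 - sqrt(7)/9 ≈ -0.7384, -4/9 + sqrt(7)/9 ≈ -0.1505

f''(x) = -18*x - 8
Second-derivative test at each critical point:
  f''(-0.7384) = 5.2915 > 0 → local minimum
  f''(-0.1505) = -5.2915 < 0 → local maximum

Critical points: x = -4/9 - sqrt(7)/9 ≈ -0.7384 (local minimum); x = -4/9 + sqrt(7)/9 ≈ -0.1505 (local maximum)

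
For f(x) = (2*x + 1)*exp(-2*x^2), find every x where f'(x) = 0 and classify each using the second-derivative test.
f'(x) = 2*(-2*x*(2*x + 1) + 1)*exp(-2*x^2)

Solve f'(x) = 0:
  f'(x) = (-8*x^2 - 4*x + 2)·exp(-2*x^2) and exp(-2*x^2) > 0 for every x, so f'(x) = 0 ⇔ -8*x^2 - 4*x + 2 = 0.
  Factor: -8*x^2 - 4*x + 2 = -2*(4*x^2 + 2*x - 1); 4*x^2 + 2*x - 1 = 0 has no rational roots; quadratic formula: x = (-2 ± √20)/8.
  ⇒ x = -sqrt(5)/4 - 1/4 ≈ -0.8090, -1/4 + sqrt(5)/4 ≈ 0.3090

f''(x) = 4*(4*x^2*(2*x + 1) - 6*x - 1)*exp(-2*x^2)
Second-derivative test at each critical point:
  f''(-0.8090) = 2.4157 > 0 → local minimum
  f''(0.3090) = -7.3893 < 0 → local maximum

Critical points: x = -sqrt(5)/4 - 1/4 ≈ -0.8090 (local minimum); x = -1/4 + sqrt(5)/4 ≈ 0.3090 (local maximum)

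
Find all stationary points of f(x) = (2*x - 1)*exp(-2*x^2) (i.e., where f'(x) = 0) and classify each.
f'(x) = 2*(-2*x*(2*x - 1) + 1)*exp(-2*x^2)

Solve f'(x) = 0:
  f'(x) = (-8*x^2 + 4*x + 2)·exp(-2*x^2) and exp(-2*x^2) > 0 for every x, so f'(x) = 0 ⇔ -8*x^2 + 4*x + 2 = 0.
  Factor: -8*x^2 + 4*x + 2 = -2*(4*x^2 - 2*x - 1); 4*x^2 - 2*x - 1 = 0 has no rational roots; quadratic formula: x = (2 ± √20)/8.
  ⇒ x = 1/4 - sqrt(5)/4 ≈ -0.3090, 1/4 + sqrt(5)/4 ≈ 0.8090

f''(x) = 4*(4*x^2*(2*x - 1) - 6*x + 1)*exp(-2*x^2)
Second-derivative test at each critical point:
  f''(-0.3090) = 7.3893 > 0 → local minimum
  f''(0.8090) = -2.4157 < 0 → local maximum

Critical points: x = 1/4 - sqrt(5)/4 ≈ -0.3090 (local minimum); x = 1/4 + sqrt(5)/4 ≈ 0.8090 (local maximum)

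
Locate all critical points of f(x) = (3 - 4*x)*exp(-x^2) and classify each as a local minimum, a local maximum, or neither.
f'(x) = 2*(x*(4*x - 3) - 2)*exp(-x^2)

Solve f'(x) = 0:
  f'(x) = (8*x^2 - 6*x - 4)·exp(-x^2) and exp(-x^2) > 0 for every x, so f'(x) = 0 ⇔ 8*x^2 - 6*x - 4 = 0.
  Factor: 8*x^2 - 6*x - 4 = 2*(4*x^2 - 3*x - 2); 4*x^2 - 3*x - 2 = 0 has no rational roots; quadratic formula: x = (3 ± √41)/8.
  ⇒ x = 3/8 - sqrt(41)/8 ≈ -0.4254, 3/8 + sqrt(41)/8 ≈ 1.1754

f''(x) = 2*(2*x^2*(3 - 4*x) + 12*x - 3)*exp(-x^2)
Second-derivative test at each critical point:
  f''(-0.4254) = -10.6864 < 0 → local maximum
  f''(1.1754) = 3.2168 > 0 → local minimum

Critical points: x = 3/8 - sqrt(41)/8 ≈ -0.4254 (local maximum); x = 3/8 + sqrt(41)/8 ≈ 1.1754 (local minimum)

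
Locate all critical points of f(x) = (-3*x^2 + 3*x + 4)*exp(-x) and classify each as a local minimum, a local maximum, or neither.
f'(x) = (3*x^2 - 9*x - 1)*exp(-x)

Solve f'(x) = 0:
  f'(x) = (3*x^2 - 9*x - 1)·exp(-x) and exp(-x) > 0 for every x, so f'(x) = 0 ⇔ 3*x^2 - 9*x - 1 = 0.
  3*x^2 - 9*x - 1 = 0 has no rational roots; quadratic formula: x = (9 ± √93)/6.
  ⇒ x = 3/2 - sqrt(93)/6 ≈ -0.1073, 3/2 + sqrt(93)/6 ≈ 3.1073

f''(x) = (-3*x^2 + 15*x - 8)*exp(-x)
Second-derivative test at each critical point:
  f''(-0.1073) = -10.7357 < 0 → local maximum
  f''(3.1073) = 0.4313 > 0 → local minimum

Critical points: x = 3/2 - sqrt(93)/6 ≈ -0.1073 (local maximum); x = 3/2 + sqrt(93)/6 ≈ 3.1073 (local minimum)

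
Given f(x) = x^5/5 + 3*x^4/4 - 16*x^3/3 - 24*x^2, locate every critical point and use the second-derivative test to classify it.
f'(x) = x*(x^3 + 3*x^2 - 16*x - 48)

Solve f'(x) = 0:
  Factor: x^4 + 3*x^3 - 16*x^2 - 48*x = x*(x - 4)*(x + 3)*(x + 4) = 0.
  ⇒ x = -4, -3, 0, 4

f''(x) = 4*x^3 + 9*x^2 - 32*x - 48
Second-derivative test at each critical point:
  f''(-4) = -32 < 0 → local maximum
  f''(-3) = 21 > 0 → local minimum
  f''(0) = -48 < 0 → local maximum
  f''(4) = 224 > 0 → local minimum

Critical points: x = -4 (local maximum); x = -3 (local minimum); x = 0 (local maximum); x = 4 (local minimum)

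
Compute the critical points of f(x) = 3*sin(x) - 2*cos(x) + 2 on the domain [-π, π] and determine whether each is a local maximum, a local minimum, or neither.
f'(x) = 2*sin(x) + 3*cos(x)

Solve f'(x) = 0 on [-π, π]:
  f'(x) = 0 ⇔ 3*cos(x) = -2*sin(x) ⇔ tan(x) = -3/2, i.e. x = arctan(-3/2) + nπ; keep the solutions lying in [-π, π].
  ⇒ x = -atan(3/2) ≈ -0.9828, pi - atan(3/2) ≈ 2.1588

f''(x) = -3*sin(x) + 2*cos(x)
Second-derivative test at each critical point:
  f''(-0.9828) = 3.6056 > 0 → local minimum
  f''(2.1588) = -3.6056 < 0 → local maximum

Critical points: x = -atan(3/2) ≈ -0.9828 (local minimum); x = pi - atan(3/2) ≈ 2.1588 (local maximum)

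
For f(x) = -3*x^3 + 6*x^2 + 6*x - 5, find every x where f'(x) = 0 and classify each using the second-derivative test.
f'(x) = -9*x^2 + 12*x + 6

Solve f'(x) = 0:
  Factor: -9*x^2 + 12*x + 6 = -3*(3*x^2 - 4*x - 2); 3*x^2 - 4*x - 2 = 0 has no rational roots; quadratic formula: x = (4 ± √40)/6.
  ⇒ x = 2/3 - sqrt(10)/3 ≈ -0.3874, 2/3 + sqrt(10)/3 ≈ 1.7208

f''(x) = 12 - 18*x
Second-derivative test at each critical point:
  f''(-0.3874) = 18.9737 > 0 → local minimum
  f''(1.7208) = -18.9737 < 0 → local maximum

Critical points: x = 2/3 - sqrt(10)/3 ≈ -0.3874 (local minimum); x = 2/3 + sqrt(10)/3 ≈ 1.7208 (local maximum)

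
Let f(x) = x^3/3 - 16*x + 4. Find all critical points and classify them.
f'(x) = x^2 - 16

Solve f'(x) = 0:
  Factor: x^2 - 16 = (x - 4)*(x + 4) = 0.
  ⇒ x = -4, 4

f''(x) = 2*x
Second-derivative test at each critical point:
  f''(-4) = -8 < 0 → local maximum
  f''(4) = 8 > 0 → local minimum

Critical points: x = -4 (local maximum); x = 4 (local minimum)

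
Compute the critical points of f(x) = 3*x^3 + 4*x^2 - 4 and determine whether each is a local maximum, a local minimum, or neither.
f'(x) = x*(9*x + 8)

Solve f'(x) = 0:
  Factor: 9*x^2 + 8*x = x*(9*x + 8) = 0.
  ⇒ x = -8/9, 0

f''(x) = 18*x + 8
Second-derivative test at each critical point:
  f''(-8/9) = -8 < 0 → local maximum
  f''(0) = 8 > 0 → local minimum

Critical points: x = -8/9 (local maximum); x = 0 (local minimum)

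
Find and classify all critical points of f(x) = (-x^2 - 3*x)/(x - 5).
f'(x) = (-x^2 + 10*x + 15)/(x^2 - 10*x + 25)

Solve f'(x) = 0:
  f'(x) = -(x^2 - 10*x - 15)/(x - 5)^2; the denominator is positive wherever f is defined, so f'(x) = 0 ⇔ -x^2 + 10*x + 15 = 0.
  x^2 - 10*x - 15 = 0 has no rational roots; quadratic formula: x = (10 ± √160)/2.
  ⇒ x = 5 - 2*sqrt(10) ≈ -1.3246, 5 + 2*sqrt(10) ≈ 11.3246

f''(x) = -80/(x^3 - 15*x^2 + 75*x - 125)
Second-derivative test at each critical point:
  f''(-1.3246) = 0.3162 > 0 → local minimum
  f''(11.3246) = -0.3162 < 0 → local maximum

Critical points: x = 5 - 2*sqrt(10) ≈ -1.3246 (local minimum); x = 5 + 2*sqrt(10) ≈ 11.3246 (local maximum)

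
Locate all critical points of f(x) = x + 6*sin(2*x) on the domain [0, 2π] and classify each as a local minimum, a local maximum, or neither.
f'(x) = 12*cos(2*x) + 1

Solve f'(x) = 0 on [0, 2π]:
  f'(x) = 0 ⇔ cos(2*x) = -1/12, i.e. 2*x = ±arccos(-1/12) + 2nπ; keep the solutions lying in [0, 2π].
  ⇒ x = acos(-1/12)/2 ≈ 0.8271, pi - acos(-1/12)/2 ≈ 2.3145, acos(-1/12)/2 + pi ≈ 3.9687, -acos(-1/12)/2 + 2*pi ≈ 5.4561

f''(x) = -24*sin(2*x)
Second-derivative test at each critical point:
  f''(0.8271) = -23.9165 < 0 → local maximum
  f''(2.3145) = 23.9165 > 0 → local minimum
  f''(3.9687) = -23.9165 < 0 → local maximum
  f''(5.4561) = 23.9165 > 0 → local minimum

Critical points: x = acos(-1/12)/2 ≈ 0.8271 (local maximum); x = pi - acos(-1/12)/2 ≈ 2.3145 (local minimum); x = acos(-1/12)/2 + pi ≈ 3.9687 (local maximum); x = -acos(-1/12)/2 + 2*pi ≈ 5.4561 (local minimum)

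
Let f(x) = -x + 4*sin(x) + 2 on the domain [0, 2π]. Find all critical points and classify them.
f'(x) = 4*cos(x) - 1

Solve f'(x) = 0 on [0, 2π]:
  f'(x) = 0 ⇔ cos(x) = 1/4, i.e. x = ±arccos(1/4) + 2nπ; keep the solutions lying in [0, 2π].
  ⇒ x = acos(1/4) ≈ 1.3181, -acos(1/4) + 2*pi ≈ 4.9651

f''(x) = -4*sin(x)
Second-derivative test at each critical point:
  f''(1.3181) = -3.8730 < 0 → local maximum
  f''(4.9651) = 3.8730 > 0 → local minimum

Critical points: x = acos(1/4) ≈ 1.3181 (local maximum); x = -acos(1/4) + 2*pi ≈ 4.9651 (local minimum)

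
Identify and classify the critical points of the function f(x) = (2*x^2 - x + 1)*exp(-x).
f'(x) = (-2*x^2 + 5*x - 2)*exp(-x)

Solve f'(x) = 0:
  f'(x) = (-2*x^2 + 5*x - 2)·exp(-x) and exp(-x) > 0 for every x, so f'(x) = 0 ⇔ -2*x^2 + 5*x - 2 = 0.
  Factor: -2*x^2 + 5*x - 2 = -(x - 2)*(2*x - 1) = 0.
  ⇒ x = 1/2, 2

f''(x) = (2*x^2 - 9*x + 7)*exp(-x)
Second-derivative test at each critical point:
  f''(1/2) = 1.8196 > 0 → local minimum
  f''(2) = -0.4060 < 0 → local maximum

Critical points: x = 1/2 (local minimum); x = 2 (local maximum)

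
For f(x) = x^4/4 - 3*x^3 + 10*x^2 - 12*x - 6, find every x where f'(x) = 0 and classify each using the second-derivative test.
f'(x) = x^3 - 9*x^2 + 20*x - 12

Solve f'(x) = 0:
  Factor: x^3 - 9*x^2 + 20*x - 12 = (x - 6)*(x - 2)*(x - 1) = 0.
  ⇒ x = 1, 2, 6

f''(x) = 3*x^2 - 18*x + 20
Second-derivative test at each critical point:
  f''(1) = 5 > 0 → local minimum
  f''(2) = -4 < 0 → local maximum
  f''(6) = 20 > 0 → local minimum

Critical points: x = 1 (local minimum); x = 2 (local maximum); x = 6 (local minimum)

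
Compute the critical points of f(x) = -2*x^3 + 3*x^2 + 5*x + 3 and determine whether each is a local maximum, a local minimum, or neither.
f'(x) = -6*x^2 + 6*x + 5

Solve f'(x) = 0:
  6*x^2 - 6*x - 5 = 0 has no rational roots; quadratic formula: x = (6 ± √156)/12.
  ⇒ x = 1/2 - sqrt(39)/6 ≈ -0.5408, 1/2 + sqrt(39)/6 ≈ 1.5408

f''(x) = 6 - 12*x
Second-derivative test at each critical point:
  f''(-0.5408) = 12.4900 > 0 → local minimum
  f''(1.5408) = -12.4900 < 0 → local maximum

Critical points: x = 1/2 - sqrt(39)/6 ≈ -0.5408 (local minimum); x = 1/2 + sqrt(39)/6 ≈ 1.5408 (local maximum)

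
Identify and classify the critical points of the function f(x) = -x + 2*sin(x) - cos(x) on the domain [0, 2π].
f'(x) = sin(x) + 2*cos(x) - 1

Solve f'(x) = 0 on [0, 2π]:
  f'(x) = 0 ⇔ sin(x) + 2*cos(x) = 1. Write the left side as R·cos(x + φ) with R = √(2² + (-1)²) = sqrt(5), cos φ = 2*sqrt(5)/5, sin φ = -sqrt(5)/5; then cos(x + φ) = sqrt(5)/5. Solve for x and keep the solutions lying in [0, 2π].
  ⇒ x = pi/2 ≈ 1.5708, -atan(3/4) + 2*pi ≈ 5.6397

f''(x) = -2*sin(x) + cos(x)
Second-derivative test at each critical point:
  f''(1.5708) = -2 < 0 → local maximum
  f''(5.6397) = 2 > 0 → local minimum

Critical points: x = pi/2 ≈ 1.5708 (local maximum); x = -atan(3/4) + 2*pi ≈ 5.6397 (local minimum)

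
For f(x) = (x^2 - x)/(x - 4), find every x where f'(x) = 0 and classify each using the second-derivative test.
f'(x) = (x^2 - 8*x + 4)/(x^2 - 8*x + 16)

Solve f'(x) = 0:
  f'(x) = (x^2 - 8*x + 4)/(x - 4)^2; the denominator is positive wherever f is defined, so f'(x) = 0 ⇔ x^2 - 8*x + 4 = 0.
  x^2 - 8*x + 4 = 0 has no rational roots; quadratic formula: x = (8 ± √48)/2.
  ⇒ x = 4 - 2*sqrt(3) ≈ 0.5359, 2*sqrt(3) + 4 ≈ 7.4641

f''(x) = 24/(x^3 - 12*x^2 + 48*x - 64)
Second-derivative test at each critical point:
  f''(0.5359) = -0.5774 < 0 → local maximum
  f''(7.4641) = 0.5774 > 0 → local minimum

Critical points: x = 4 - 2*sqrt(3) ≈ 0.5359 (local maximum); x = 2*sqrt(3) + 4 ≈ 7.4641 (local minimum)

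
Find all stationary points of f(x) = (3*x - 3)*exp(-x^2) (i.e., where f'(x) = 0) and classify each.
f'(x) = 3*(-2*x*(x - 1) + 1)*exp(-x^2)

Solve f'(x) = 0:
  f'(x) = (-6*x^2 + 6*x + 3)·exp(-x^2) and exp(-x^2) > 0 for every x, so f'(x) = 0 ⇔ -6*x^2 + 6*x + 3 = 0.
  Factor: -6*x^2 + 6*x + 3 = -3*(2*x^2 - 2*x - 1); 2*x^2 - 2*x - 1 = 0 has no rational roots; quadratic formula: x = (2 ± √12)/4.
  ⇒ x = 1/2 - sqrt(3)/2 ≈ -0.3660, 1/2 + sqrt(3)/2 ≈ 1.3660

f''(x) = 6*(2*x^2*(x - 1) - 3*x + 1)*exp(-x^2)
Second-derivative test at each critical point:
  f''(-0.3660) = 9.0892 > 0 → local minimum
  f''(1.3660) = -1.6081 < 0 → local maximum

Critical points: x = 1/2 - sqrt(3)/2 ≈ -0.3660 (local minimum); x = 1/2 + sqrt(3)/2 ≈ 1.3660 (local maximum)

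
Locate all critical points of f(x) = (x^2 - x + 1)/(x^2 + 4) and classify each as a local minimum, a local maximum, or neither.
f'(x) = (x^2 + 6*x - 4)/(x^4 + 8*x^2 + 16)

Solve f'(x) = 0:
  f'(x) = (x^2 + 6*x - 4)/(x^2 + 4)^2; the denominator is positive wherever f is defined, so f'(x) = 0 ⇔ x^2 + 6*x - 4 = 0.
  x^2 + 6*x - 4 = 0 has no rational roots; quadratic formula: x = (-6 ± √52)/2.
  ⇒ x = -sqrt(13) - 3 ≈ -6.6056, -3 + sqrt(13) ≈ 0.6056

f''(x) = 2*(-x^3 - 9*x^2 + 12*x + 12)/(x^6 + 12*x^4 + 48*x^2 + 64)
Second-derivative test at each critical point:
  f''(-6.6056) = -0.0032 < 0 → local maximum
  f''(0.6056) = 0.3782 > 0 → local minimum

Critical points: x = -sqrt(13) - 3 ≈ -6.6056 (local maximum); x = -3 + sqrt(13) ≈ 0.6056 (local minimum)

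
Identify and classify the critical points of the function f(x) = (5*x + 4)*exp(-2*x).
f'(x) = (-10*x - 3)*exp(-2*x)

Solve f'(x) = 0:
  f'(x) = (-10*x - 3)·exp(-2*x) and exp(-2*x) > 0 for every x, so f'(x) = 0 ⇔ -10*x - 3 = 0.
  -10*x - 3 = 0.
  ⇒ x = -3/10

f''(x) = 4*(5*x - 1)*exp(-2*x)
Second-derivative test at each critical point:
  f''(-3/10) = -18.2212 < 0 → local maximum

Critical points: x = -3/10 (local maximum)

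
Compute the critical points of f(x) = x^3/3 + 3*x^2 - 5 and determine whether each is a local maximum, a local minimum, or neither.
f'(x) = x*(x + 6)

Solve f'(x) = 0:
  Factor: x^2 + 6*x = x*(x + 6) = 0.
  ⇒ x = -6, 0

f''(x) = 2*x + 6
Second-derivative test at each critical point:
  f''(-6) = -6 < 0 → local maximum
  f''(0) = 6 > 0 → local minimum

Critical points: x = -6 (local maximum); x = 0 (local minimum)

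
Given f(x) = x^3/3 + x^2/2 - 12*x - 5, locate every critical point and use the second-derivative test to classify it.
f'(x) = x^2 + x - 12

Solve f'(x) = 0:
  Factor: x^2 + x - 12 = (x - 3)*(x + 4) = 0.
  ⇒ x = -4, 3

f''(x) = 2*x + 1
Second-derivative test at each critical point:
  f''(-4) = -7 < 0 → local maximum
  f''(3) = 7 > 0 → local minimum

Critical points: x = -4 (local maximum); x = 3 (local minimum)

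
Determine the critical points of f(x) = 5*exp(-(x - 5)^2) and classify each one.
f'(x) = 10*(5 - x)*exp(-(x - 5)^2)

Solve f'(x) = 0:
  f'(x) = (50 - 10*x)·exp(-(x - 5)^2) and exp(-(x - 5)^2) > 0 for every x, so f'(x) = 0 ⇔ 50 - 10*x = 0.
  Factor: 50 - 10*x = -10*(x - 5) = 0.
  ⇒ x = 5

f''(x) = 10*(2*(x - 5)^2 - 1)*exp(-(x - 5)^2)
Second-derivative test at each critical point:
  f''(5) = -10 < 0 → local maximum

Critical points: x = 5 (local maximum)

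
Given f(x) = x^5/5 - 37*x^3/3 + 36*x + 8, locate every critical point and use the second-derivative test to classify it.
f'(x) = x^4 - 37*x^2 + 36

Solve f'(x) = 0:
  Factor: x^4 - 37*x^2 + 36 = (x - 6)*(x - 1)*(x + 1)*(x + 6) = 0.
  ⇒ x = -6, -1, 1, 6

f''(x) = 4*x^3 - 74*x
Second-derivative test at each critical point:
  f''(-6) = -420 < 0 → local maximum
  f''(-1) = 70 > 0 → local minimum
  f''(1) = -70 < 0 → local maximum
  f''(6) = 420 > 0 → local minimum

Critical points: x = -6 (local maximum); x = -1 (local minimum); x = 1 (local maximum); x = 6 (local minimum)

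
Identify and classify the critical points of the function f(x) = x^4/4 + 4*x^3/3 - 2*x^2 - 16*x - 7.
f'(x) = x^3 + 4*x^2 - 4*x - 16

Solve f'(x) = 0:
  Factor: x^3 + 4*x^2 - 4*x - 16 = (x - 2)*(x + 2)*(x + 4) = 0.
  ⇒ x = -4, -2, 2

f''(x) = 3*x^2 + 8*x - 4
Second-derivative test at each critical point:
  f''(-4) = 12 > 0 → local minimum
  f''(-2) = -8 < 0 → local maximum
  f''(2) = 24 > 0 → local minimum

Critical points: x = -4 (local minimum); x = -2 (local maximum); x = 2 (local minimum)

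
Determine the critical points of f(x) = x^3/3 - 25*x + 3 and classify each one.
f'(x) = x^2 - 25

Solve f'(x) = 0:
  Factor: x^2 - 25 = (x - 5)*(x + 5) = 0.
  ⇒ x = -5, 5

f''(x) = 2*x
Second-derivative test at each critical point:
  f''(-5) = -10 < 0 → local maximum
  f''(5) = 10 > 0 → local minimum

Critical points: x = -5 (local maximum); x = 5 (local minimum)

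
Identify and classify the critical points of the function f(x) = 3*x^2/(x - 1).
f'(x) = 3*x*(x - 2)/(x^2 - 2*x + 1)

Solve f'(x) = 0:
  f'(x) = 3*x*(x - 2)/(x - 1)^2; the denominator is positive wherever f is defined, so f'(x) = 0 ⇔ 3*x^2 - 6*x = 0.
  Factor: 3*x^2 - 6*x = 3*x*(x - 2) = 0.
  ⇒ x = 0, 2

f''(x) = 6/(x^3 - 3*x^2 + 3*x - 1)
Second-derivative test at each critical point:
  f''(0) = -6 < 0 → local maximum
  f''(2) = 6 > 0 → local minimum

Critical points: x = 0 (local maximum); x = 2 (local minimum)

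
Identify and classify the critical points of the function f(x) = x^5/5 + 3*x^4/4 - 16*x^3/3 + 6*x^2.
f'(x) = x*(x^3 + 3*x^2 - 16*x + 12)

Solve f'(x) = 0:
  Factor: x^4 + 3*x^3 - 16*x^2 + 12*x = x*(x - 2)*(x - 1)*(x + 6) = 0.
  ⇒ x = -6, 0, 1, 2

f''(x) = 4*x^3 + 9*x^2 - 32*x + 12
Second-derivative test at each critical point:
  f''(-6) = -336 < 0 → local maximum
  f''(0) = 12 > 0 → local minimum
  f''(1) = -7 < 0 → local maximum
  f''(2) = 16 > 0 → local minimum

Critical points: x = -6 (local maximum); x = 0 (local minimum); x = 1 (local maximum); x = 2 (local minimum)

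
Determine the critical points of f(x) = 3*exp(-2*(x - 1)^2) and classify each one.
f'(x) = 12*(1 - x)*exp(-2*(x - 1)^2)

Solve f'(x) = 0:
  f'(x) = (12 - 12*x)·exp(-2*(x - 1)^2) and exp(-2*(x - 1)^2) > 0 for every x, so f'(x) = 0 ⇔ 12 - 12*x = 0.
  Factor: 12 - 12*x = -12*(x - 1) = 0.
  ⇒ x = 1

f''(x) = 12*(4*(x - 1)^2 - 1)*exp(-2*(x - 1)^2)
Second-derivative test at each critical point:
  f''(1) = -12 < 0 → local maximum

Critical points: x = 1 (local maximum)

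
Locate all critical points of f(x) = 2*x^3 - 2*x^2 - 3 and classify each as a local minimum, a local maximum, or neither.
f'(x) = 2*x*(3*x - 2)

Solve f'(x) = 0:
  Factor: 6*x^2 - 4*x = 2*x*(3*x - 2) = 0.
  ⇒ x = 0, 2/3

f''(x) = 12*x - 4
Second-derivative test at each critical point:
  f''(0) = -4 < 0 → local maximum
  f''(2/3) = 4 > 0 → local minimum

Critical points: x = 0 (local maximum); x = 2/3 (local minimum)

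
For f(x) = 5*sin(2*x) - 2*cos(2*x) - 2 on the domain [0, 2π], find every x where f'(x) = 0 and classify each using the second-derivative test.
f'(x) = 4*sin(2*x) + 10*cos(2*x)

Solve f'(x) = 0 on [0, 2π]:
  f'(x) = 0 ⇔ 5*cos(2*x) = -2*sin(2*x) ⇔ tan(2*x) = -5/2, i.e. 2*x = arctan(-5/2) + nπ; keep the solutions lying in [0, 2π].
  ⇒ x = -atan(5/2)/2 + pi/2 ≈ 0.9757, pi - atan(5/2)/2 ≈ 2.5464, -atan(5/2)/2 + 3*pi/2 ≈ 4.1172, -atan(5/2)/2 + 2*pi ≈ 5.6880

f''(x) = -20*sin(2*x) + 8*cos(2*x)
Second-derivative test at each critical point:
  f''(0.9757) = -21.5407 < 0 → local maximum
  f''(2.5464) = 21.5407 > 0 → local minimum
  f''(4.1172) = -21.5407 < 0 → local maximum
  f''(5.6880) = 21.5407 > 0 → local minimum

Critical points: x = -atan(5/2)/2 + pi/2 ≈ 0.9757 (local maximum); x = pi - atan(5/2)/2 ≈ 2.5464 (local minimum); x = -atan(5/2)/2 + 3*pi/2 ≈ 4.1172 (local maximum); x = -atan(5/2)/2 + 2*pi ≈ 5.6880 (local minimum)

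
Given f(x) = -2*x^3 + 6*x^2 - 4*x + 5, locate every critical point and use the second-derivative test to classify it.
f'(x) = -6*x^2 + 12*x - 4

Solve f'(x) = 0:
  Factor: -6*x^2 + 12*x - 4 = -2*(3*x^2 - 6*x + 2); 3*x^2 - 6*x + 2 = 0 has no rational roots; quadratic formula: x = (6 ± √12)/6.
  ⇒ x = 1 - sqrt(3)/3 ≈ 0.4226, sqrt(3)/3 + 1 ≈ 1.5774

f''(x) = 12 - 12*x
Second-derivative test at each critical point:
  f''(0.4226) = 6.9282 > 0 → local minimum
  f''(1.5774) = -6.9282 < 0 → local maximum

Critical points: x = 1 - sqrt(3)/3 ≈ 0.4226 (local minimum); x = sqrt(3)/3 + 1 ≈ 1.5774 (local maximum)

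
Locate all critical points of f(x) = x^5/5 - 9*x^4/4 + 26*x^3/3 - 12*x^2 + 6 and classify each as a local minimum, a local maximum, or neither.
f'(x) = x*(x^3 - 9*x^2 + 26*x - 24)

Solve f'(x) = 0:
  Factor: x^4 - 9*x^3 + 26*x^2 - 24*x = x*(x - 4)*(x - 3)*(x - 2) = 0.
  ⇒ x = 0, 2, 3, 4

f''(x) = 4*x^3 - 27*x^2 + 52*x - 24
Second-derivative test at each critical point:
  f''(0) = -24 < 0 → local maximum
  f''(2) = 4 > 0 → local minimum
  f''(3) = -3 < 0 → local maximum
  f''(4) = 8 > 0 → local minimum

Critical points: x = 0 (local maximum); x = 2 (local minimum); x = 3 (local maximum); x = 4 (local minimum)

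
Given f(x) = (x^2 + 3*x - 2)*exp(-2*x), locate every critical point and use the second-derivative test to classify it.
f'(x) = (-2*x^2 - 4*x + 7)*exp(-2*x)

Solve f'(x) = 0:
  f'(x) = (-2*x^2 - 4*x + 7)·exp(-2*x) and exp(-2*x) > 0 for every x, so f'(x) = 0 ⇔ -2*x^2 - 4*x + 7 = 0.
  2*x^2 + 4*x - 7 = 0 has no rational roots; quadratic formula: x = (-4 ± √72)/4.
  ⇒ x = -3*sqrt(2)/2 - 1 ≈ -3.1213, -1 + 3*sqrt(2)/2 ≈ 1.1213

f''(x) = 2*(2*x^2 + 2*x - 9)*exp(-2*x)
Second-derivative test at each critical point:
  f''(-3.1213) = 4363.2556 > 0 → local minimum
  f''(1.1213) = -0.9009 < 0 → local maximum

Critical points: x = -3*sqrt(2)/2 - 1 ≈ -3.1213 (local minimum); x = -1 + 3*sqrt(2)/2 ≈ 1.1213 (local maximum)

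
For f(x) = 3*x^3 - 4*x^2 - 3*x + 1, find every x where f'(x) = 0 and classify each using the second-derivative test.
f'(x) = 9*x^2 - 8*x - 3

Solve f'(x) = 0:
  9*x^2 - 8*x - 3 = 0 has no rational roots; quadratic formula: x = (8 ± √172)/18.
  ⇒ x = 4/9 - sqrt(43)/9 ≈ -0.2842, 4/9 + sqrt(43)/9 ≈ 1.1730

f''(x) = 18*x - 8
Second-derivative test at each critical point:
  f''(-0.2842) = -13.1149 < 0 → local maximum
  f''(1.1730) = 13.1149 > 0 → local minimum

Critical points: x = 4/9 - sqrt(43)/9 ≈ -0.2842 (local maximum); x = 4/9 + sqrt(43)/9 ≈ 1.1730 (local minimum)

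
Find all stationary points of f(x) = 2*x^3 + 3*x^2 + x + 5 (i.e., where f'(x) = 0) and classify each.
f'(x) = 6*x^2 + 6*x + 1

Solve f'(x) = 0:
  6*x^2 + 6*x + 1 = 0 has no rational roots; quadratic formula: x = (-6 ± √12)/12.
  ⇒ x = -1/2 - sqrt(3)/6 ≈ -0.7887, -1/2 + sqrt(3)/6 ≈ -0.2113

f''(x) = 12*x + 6
Second-derivative test at each critical point:
  f''(-0.7887) = -3.4641 < 0 → local maximum
  f''(-0.2113) = 3.4641 > 0 → local minimum

Critical points: x = -1/2 - sqrt(3)/6 ≈ -0.7887 (local maximum); x = -1/2 + sqrt(3)/6 ≈ -0.2113 (local minimum)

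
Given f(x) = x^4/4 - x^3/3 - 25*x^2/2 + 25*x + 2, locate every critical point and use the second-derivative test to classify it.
f'(x) = x^3 - x^2 - 25*x + 25

Solve f'(x) = 0:
  Factor: x^3 - x^2 - 25*x + 25 = (x - 5)*(x - 1)*(x + 5) = 0.
  ⇒ x = -5, 1, 5

f''(x) = 3*x^2 - 2*x - 25
Second-derivative test at each critical point:
  f''(-5) = 60 > 0 → local minimum
  f''(1) = -24 < 0 → local maximum
  f''(5) = 40 > 0 → local minimum

Critical points: x = -5 (local minimum); x = 1 (local maximum); x = 5 (local minimum)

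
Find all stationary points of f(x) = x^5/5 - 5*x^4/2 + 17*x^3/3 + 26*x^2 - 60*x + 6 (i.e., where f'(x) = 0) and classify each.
f'(x) = x^4 - 10*x^3 + 17*x^2 + 52*x - 60

Solve f'(x) = 0:
  Factor: x^4 - 10*x^3 + 17*x^2 + 52*x - 60 = (x - 6)*(x - 5)*(x - 1)*(x + 2) = 0.
  ⇒ x = -2, 1, 5, 6

f''(x) = 4*x^3 - 30*x^2 + 34*x + 52
Second-derivative test at each critical point:
  f''(-2) = -168 < 0 → local maximum
  f''(1) = 60 > 0 → local minimum
  f''(5) = -28 < 0 → local maximum
  f''(6) = 40 > 0 → local minimum

Critical points: x = -2 (local maximum); x = 1 (local minimum); x = 5 (local maximum); x = 6 (local minimum)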